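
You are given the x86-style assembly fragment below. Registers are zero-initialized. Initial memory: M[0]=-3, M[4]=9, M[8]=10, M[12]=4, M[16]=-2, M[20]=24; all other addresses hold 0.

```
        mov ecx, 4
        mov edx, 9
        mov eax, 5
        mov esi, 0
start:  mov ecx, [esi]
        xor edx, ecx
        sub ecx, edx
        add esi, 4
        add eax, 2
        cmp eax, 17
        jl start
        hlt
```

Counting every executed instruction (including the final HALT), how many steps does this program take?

mov ecx, 4 → ecx=4
mov edx, 9 → edx=9
mov eax, 5 → eax=5
mov esi, 0 → esi=0
mov ecx, [esi] → ecx=M[0]=-3
xor edx, ecx → edx=9^(-3)=-12
sub ecx, edx → ecx=(-3)-(-12)=9
add esi, 4 → esi=0+4=4
add eax, 2 → eax=5+2=7
cmp eax, 17  (cmp 7,17)
jl start: taken
mov ecx, [esi] → ecx=M[4]=9
xor edx, ecx → edx=(-12)^9=-3
sub ecx, edx → ecx=9-(-3)=12
add esi, 4 → esi=4+4=8
add eax, 2 → eax=7+2=9
cmp eax, 17  (cmp 9,17)
jl start: taken
mov ecx, [esi] → ecx=M[8]=10
xor edx, ecx → edx=(-3)^10=-9
sub ecx, edx → ecx=10-(-9)=19
add esi, 4 → esi=8+4=12
add eax, 2 → eax=9+2=11
cmp eax, 17  (cmp 11,17)
jl start: taken
mov ecx, [esi] → ecx=M[12]=4
xor edx, ecx → edx=(-9)^4=-13
sub ecx, edx → ecx=4-(-13)=17
add esi, 4 → esi=12+4=16
add eax, 2 → eax=11+2=13
cmp eax, 17  (cmp 13,17)
jl start: taken
mov ecx, [esi] → ecx=M[16]=-2
xor edx, ecx → edx=(-13)^(-2)=13
sub ecx, edx → ecx=(-2)-13=-15
add esi, 4 → esi=16+4=20
add eax, 2 → eax=13+2=15
cmp eax, 17  (cmp 15,17)
jl start: taken
mov ecx, [esi] → ecx=M[20]=24
xor edx, ecx → edx=13^24=21
sub ecx, edx → ecx=24-21=3
add esi, 4 → esi=20+4=24
add eax, 2 → eax=15+2=17
cmp eax, 17  (cmp 17,17)
jl start: not taken
halt.
Total executed instructions: 47.

47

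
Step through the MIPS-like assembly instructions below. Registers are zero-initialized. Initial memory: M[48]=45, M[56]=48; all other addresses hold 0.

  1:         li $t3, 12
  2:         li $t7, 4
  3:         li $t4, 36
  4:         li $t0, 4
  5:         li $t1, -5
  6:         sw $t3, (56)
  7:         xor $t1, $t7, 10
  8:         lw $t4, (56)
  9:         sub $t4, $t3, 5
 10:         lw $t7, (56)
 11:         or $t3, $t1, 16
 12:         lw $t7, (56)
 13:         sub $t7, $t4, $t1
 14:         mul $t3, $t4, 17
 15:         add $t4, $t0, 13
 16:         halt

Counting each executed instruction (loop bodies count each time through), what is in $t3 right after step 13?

30

after li $t3, 12: $t3=12
after li $t7, 4: $t7=4
after li $t4, 36: $t4=36
after li $t0, 4: $t0=4
after li $t1, -5: $t1=-5
sw $t3, (56) → M[56]=12
after xor $t1, $t7, 10: $t1=4^10=14
after lw $t4, (56): $t4=M[56]=12
after sub $t4, $t3, 5: $t4=12-5=7
after lw $t7, (56): $t7=M[56]=12
after or $t3, $t1, 16: $t3=14|16=30
after lw $t7, (56): $t7=M[56]=12
after sub $t7, $t4, $t1: $t7=7-14=-7
After step 13: $t3 = 30.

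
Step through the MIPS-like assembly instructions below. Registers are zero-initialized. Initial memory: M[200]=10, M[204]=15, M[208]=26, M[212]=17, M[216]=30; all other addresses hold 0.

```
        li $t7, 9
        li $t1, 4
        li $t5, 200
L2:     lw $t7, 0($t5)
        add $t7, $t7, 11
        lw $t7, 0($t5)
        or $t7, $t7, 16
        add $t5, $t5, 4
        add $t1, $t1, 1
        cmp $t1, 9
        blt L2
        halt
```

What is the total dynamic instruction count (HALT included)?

44

$t7=9
$t1=4
$t5=200
$t7=M[200]=10
$t7=10+11=21
$t7=M[200]=10
$t7=10|16=26
$t5=200+4=204
$t1=4+1=5
cmp $t1, 9  (cmp 5,9)
blt L2: taken
$t7=M[204]=15
$t7=15+11=26
$t7=M[204]=15
$t7=15|16=31
$t5=204+4=208
$t1=5+1=6
cmp $t1, 9  (cmp 6,9)
blt L2: taken
$t7=M[208]=26
$t7=26+11=37
$t7=M[208]=26
$t7=26|16=26
$t5=208+4=212
$t1=6+1=7
cmp $t1, 9  (cmp 7,9)
blt L2: taken
$t7=M[212]=17
$t7=17+11=28
$t7=M[212]=17
$t7=17|16=17
$t5=212+4=216
$t1=7+1=8
cmp $t1, 9  (cmp 8,9)
blt L2: taken
$t7=M[216]=30
$t7=30+11=41
$t7=M[216]=30
$t7=30|16=30
$t5=216+4=220
$t1=8+1=9
cmp $t1, 9  (cmp 9,9)
blt L2: not taken
halt.
Total executed instructions: 44.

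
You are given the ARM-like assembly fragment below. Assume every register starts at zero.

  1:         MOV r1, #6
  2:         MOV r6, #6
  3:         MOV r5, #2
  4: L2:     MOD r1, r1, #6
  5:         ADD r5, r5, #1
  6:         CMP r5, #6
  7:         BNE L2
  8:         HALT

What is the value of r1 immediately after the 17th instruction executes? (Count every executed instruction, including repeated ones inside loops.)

0

MOV r1, #6 → r1=6
MOV r6, #6 → r6=6
MOV r5, #2 → r5=2
MOD r1, r1, #6 → r1=6%6=0
ADD r5, r5, #1 → r5=2+1=3
CMP r5, #6  (cmp 3,6)
BNE L2: taken
MOD r1, r1, #6 → r1=0%6=0
ADD r5, r5, #1 → r5=3+1=4
CMP r5, #6  (cmp 4,6)
BNE L2: taken
MOD r1, r1, #6 → r1=0%6=0
ADD r5, r5, #1 → r5=4+1=5
CMP r5, #6  (cmp 5,6)
BNE L2: taken
MOD r1, r1, #6 → r1=0%6=0
ADD r5, r5, #1 → r5=5+1=6
After step 17: r1 = 0.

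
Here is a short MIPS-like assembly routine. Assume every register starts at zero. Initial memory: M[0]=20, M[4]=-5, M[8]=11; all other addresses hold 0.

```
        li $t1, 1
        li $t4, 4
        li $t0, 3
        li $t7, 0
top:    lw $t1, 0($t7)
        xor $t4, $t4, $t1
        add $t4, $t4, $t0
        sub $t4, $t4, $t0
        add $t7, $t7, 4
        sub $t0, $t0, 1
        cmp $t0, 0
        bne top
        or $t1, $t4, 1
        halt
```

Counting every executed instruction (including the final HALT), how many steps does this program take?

30

$t1=1
$t4=4
$t0=3
$t7=0
$t1=M[0]=20
$t4=4^20=16
$t4=16+3=19
$t4=19-3=16
$t7=0+4=4
$t0=3-1=2
cmp $t0, 0  (cmp 2,0)
bne top: taken
$t1=M[4]=-5
$t4=16^(-5)=-21
$t4=(-21)+2=-19
$t4=(-19)-2=-21
$t7=4+4=8
$t0=2-1=1
cmp $t0, 0  (cmp 1,0)
bne top: taken
$t1=M[8]=11
$t4=(-21)^11=-32
$t4=(-32)+1=-31
$t4=(-31)-1=-32
$t7=8+4=12
$t0=1-1=0
cmp $t0, 0  (cmp 0,0)
bne top: not taken
$t1=(-32)|1=-31
halt.
Total executed instructions: 30.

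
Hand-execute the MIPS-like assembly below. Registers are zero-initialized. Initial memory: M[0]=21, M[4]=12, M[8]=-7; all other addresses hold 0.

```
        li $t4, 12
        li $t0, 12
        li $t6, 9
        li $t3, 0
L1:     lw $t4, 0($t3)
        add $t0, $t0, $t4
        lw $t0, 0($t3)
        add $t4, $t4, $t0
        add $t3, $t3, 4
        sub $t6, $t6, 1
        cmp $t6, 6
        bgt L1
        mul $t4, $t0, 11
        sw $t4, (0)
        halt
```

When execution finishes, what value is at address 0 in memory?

-77

after li $t4, 12: $t4=12
after li $t0, 12: $t0=12
after li $t6, 9: $t6=9
after li $t3, 0: $t3=0
after lw $t4, 0($t3): $t4=M[0]=21
after add $t0, $t0, $t4: $t0=12+21=33
after lw $t0, 0($t3): $t0=M[0]=21
after add $t4, $t4, $t0: $t4=21+21=42
after add $t3, $t3, 4: $t3=0+4=4
after sub $t6, $t6, 1: $t6=9-1=8
cmp $t6, 6  (cmp 8,6)
bgt L1: taken
after lw $t4, 0($t3): $t4=M[4]=12
after add $t0, $t0, $t4: $t0=21+12=33
after lw $t0, 0($t3): $t0=M[4]=12
after add $t4, $t4, $t0: $t4=12+12=24
after add $t3, $t3, 4: $t3=4+4=8
after sub $t6, $t6, 1: $t6=8-1=7
cmp $t6, 6  (cmp 7,6)
bgt L1: taken
after lw $t4, 0($t3): $t4=M[8]=-7
after add $t0, $t0, $t4: $t0=12+(-7)=5
after lw $t0, 0($t3): $t0=M[8]=-7
after add $t4, $t4, $t0: $t4=(-7)+(-7)=-14
after add $t3, $t3, 4: $t3=8+4=12
after sub $t6, $t6, 1: $t6=7-1=6
cmp $t6, 6  (cmp 6,6)
bgt L1: not taken
after mul $t4, $t0, 11: $t4=(-7)*11=-77
sw $t4, (0) → M[0]=-77
halt.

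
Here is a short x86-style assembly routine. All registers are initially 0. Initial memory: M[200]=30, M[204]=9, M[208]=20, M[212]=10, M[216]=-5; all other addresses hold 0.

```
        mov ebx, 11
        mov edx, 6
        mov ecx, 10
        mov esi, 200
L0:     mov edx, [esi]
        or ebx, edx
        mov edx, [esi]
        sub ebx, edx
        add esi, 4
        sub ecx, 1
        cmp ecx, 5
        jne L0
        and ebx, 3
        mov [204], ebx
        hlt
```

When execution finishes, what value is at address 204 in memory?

mov ebx, 11 → ebx=11
mov edx, 6 → edx=6
mov ecx, 10 → ecx=10
mov esi, 200 → esi=200
mov edx, [esi] → edx=M[200]=30
or ebx, edx → ebx=11|30=31
mov edx, [esi] → edx=M[200]=30
sub ebx, edx → ebx=31-30=1
add esi, 4 → esi=200+4=204
sub ecx, 1 → ecx=10-1=9
cmp ecx, 5  (cmp 9,5)
jne L0: taken
mov edx, [esi] → edx=M[204]=9
or ebx, edx → ebx=1|9=9
mov edx, [esi] → edx=M[204]=9
sub ebx, edx → ebx=9-9=0
add esi, 4 → esi=204+4=208
sub ecx, 1 → ecx=9-1=8
cmp ecx, 5  (cmp 8,5)
jne L0: taken
mov edx, [esi] → edx=M[208]=20
or ebx, edx → ebx=0|20=20
mov edx, [esi] → edx=M[208]=20
sub ebx, edx → ebx=20-20=0
add esi, 4 → esi=208+4=212
sub ecx, 1 → ecx=8-1=7
cmp ecx, 5  (cmp 7,5)
jne L0: taken
mov edx, [esi] → edx=M[212]=10
or ebx, edx → ebx=0|10=10
mov edx, [esi] → edx=M[212]=10
sub ebx, edx → ebx=10-10=0
add esi, 4 → esi=212+4=216
sub ecx, 1 → ecx=7-1=6
cmp ecx, 5  (cmp 6,5)
jne L0: taken
mov edx, [esi] → edx=M[216]=-5
or ebx, edx → ebx=0|(-5)=-5
mov edx, [esi] → edx=M[216]=-5
sub ebx, edx → ebx=(-5)-(-5)=0
add esi, 4 → esi=216+4=220
sub ecx, 1 → ecx=6-1=5
cmp ecx, 5  (cmp 5,5)
jne L0: not taken
and ebx, 3 → ebx=0&3=0
mov [204], ebx → M[204]=0
halt.

0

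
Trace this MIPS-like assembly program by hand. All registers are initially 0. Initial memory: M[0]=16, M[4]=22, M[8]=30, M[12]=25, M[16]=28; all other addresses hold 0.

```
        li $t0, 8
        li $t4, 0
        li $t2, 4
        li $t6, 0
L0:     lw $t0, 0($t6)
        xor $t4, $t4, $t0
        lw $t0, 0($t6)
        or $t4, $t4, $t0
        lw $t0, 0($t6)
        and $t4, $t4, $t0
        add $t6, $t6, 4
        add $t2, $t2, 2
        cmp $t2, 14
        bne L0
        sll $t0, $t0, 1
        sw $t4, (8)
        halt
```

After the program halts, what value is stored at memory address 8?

28

after li $t0, 8: $t0=8
after li $t4, 0: $t4=0
after li $t2, 4: $t2=4
after li $t6, 0: $t6=0
after lw $t0, 0($t6): $t0=M[0]=16
after xor $t4, $t4, $t0: $t4=0^16=16
after lw $t0, 0($t6): $t0=M[0]=16
after or $t4, $t4, $t0: $t4=16|16=16
after lw $t0, 0($t6): $t0=M[0]=16
after and $t4, $t4, $t0: $t4=16&16=16
after add $t6, $t6, 4: $t6=0+4=4
after add $t2, $t2, 2: $t2=4+2=6
cmp $t2, 14  (cmp 6,14)
bne L0: taken
after lw $t0, 0($t6): $t0=M[4]=22
after xor $t4, $t4, $t0: $t4=16^22=6
after lw $t0, 0($t6): $t0=M[4]=22
after or $t4, $t4, $t0: $t4=6|22=22
after lw $t0, 0($t6): $t0=M[4]=22
after and $t4, $t4, $t0: $t4=22&22=22
after add $t6, $t6, 4: $t6=4+4=8
after add $t2, $t2, 2: $t2=6+2=8
cmp $t2, 14  (cmp 8,14)
bne L0: taken
after lw $t0, 0($t6): $t0=M[8]=30
after xor $t4, $t4, $t0: $t4=22^30=8
after lw $t0, 0($t6): $t0=M[8]=30
after or $t4, $t4, $t0: $t4=8|30=30
after lw $t0, 0($t6): $t0=M[8]=30
after and $t4, $t4, $t0: $t4=30&30=30
after add $t6, $t6, 4: $t6=8+4=12
after add $t2, $t2, 2: $t2=8+2=10
cmp $t2, 14  (cmp 10,14)
bne L0: taken
after lw $t0, 0($t6): $t0=M[12]=25
after xor $t4, $t4, $t0: $t4=30^25=7
after lw $t0, 0($t6): $t0=M[12]=25
after or $t4, $t4, $t0: $t4=7|25=31
after lw $t0, 0($t6): $t0=M[12]=25
after and $t4, $t4, $t0: $t4=31&25=25
after add $t6, $t6, 4: $t6=12+4=16
after add $t2, $t2, 2: $t2=10+2=12
cmp $t2, 14  (cmp 12,14)
bne L0: taken
after lw $t0, 0($t6): $t0=M[16]=28
after xor $t4, $t4, $t0: $t4=25^28=5
after lw $t0, 0($t6): $t0=M[16]=28
after or $t4, $t4, $t0: $t4=5|28=29
after lw $t0, 0($t6): $t0=M[16]=28
after and $t4, $t4, $t0: $t4=29&28=28
after add $t6, $t6, 4: $t6=16+4=20
after add $t2, $t2, 2: $t2=12+2=14
cmp $t2, 14  (cmp 14,14)
bne L0: not taken
after sll $t0, $t0, 1: $t0=28<<1=56
sw $t4, (8) → M[8]=28
halt.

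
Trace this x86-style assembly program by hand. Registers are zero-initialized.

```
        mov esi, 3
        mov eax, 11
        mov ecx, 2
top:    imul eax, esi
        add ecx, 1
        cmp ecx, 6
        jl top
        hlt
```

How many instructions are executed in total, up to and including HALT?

20

after mov esi, 3: esi=3
after mov eax, 11: eax=11
after mov ecx, 2: ecx=2
after imul eax, esi: eax=11*3=33
after add ecx, 1: ecx=2+1=3
cmp ecx, 6  (cmp 3,6)
jl top: taken
after imul eax, esi: eax=33*3=99
after add ecx, 1: ecx=3+1=4
cmp ecx, 6  (cmp 4,6)
jl top: taken
after imul eax, esi: eax=99*3=297
after add ecx, 1: ecx=4+1=5
cmp ecx, 6  (cmp 5,6)
jl top: taken
after imul eax, esi: eax=297*3=891
after add ecx, 1: ecx=5+1=6
cmp ecx, 6  (cmp 6,6)
jl top: not taken
halt.
Total executed instructions: 20.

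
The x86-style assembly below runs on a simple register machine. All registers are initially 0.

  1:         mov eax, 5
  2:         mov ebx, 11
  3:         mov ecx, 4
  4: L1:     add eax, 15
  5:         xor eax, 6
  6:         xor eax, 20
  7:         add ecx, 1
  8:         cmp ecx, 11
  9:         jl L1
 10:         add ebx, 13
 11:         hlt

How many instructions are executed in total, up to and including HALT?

47

after mov eax, 5: eax=5
after mov ebx, 11: ebx=11
after mov ecx, 4: ecx=4
after add eax, 15: eax=5+15=20
after xor eax, 6: eax=20^6=18
after xor eax, 20: eax=18^20=6
after add ecx, 1: ecx=4+1=5
cmp ecx, 11  (cmp 5,11)
jl L1: taken
after add eax, 15: eax=6+15=21
after xor eax, 6: eax=21^6=19
after xor eax, 20: eax=19^20=7
after add ecx, 1: ecx=5+1=6
cmp ecx, 11  (cmp 6,11)
jl L1: taken
after add eax, 15: eax=7+15=22
after xor eax, 6: eax=22^6=16
after xor eax, 20: eax=16^20=4
after add ecx, 1: ecx=6+1=7
cmp ecx, 11  (cmp 7,11)
jl L1: taken
after add eax, 15: eax=4+15=19
after xor eax, 6: eax=19^6=21
after xor eax, 20: eax=21^20=1
after add ecx, 1: ecx=7+1=8
cmp ecx, 11  (cmp 8,11)
jl L1: taken
after add eax, 15: eax=1+15=16
after xor eax, 6: eax=16^6=22
after xor eax, 20: eax=22^20=2
after add ecx, 1: ecx=8+1=9
cmp ecx, 11  (cmp 9,11)
jl L1: taken
after add eax, 15: eax=2+15=17
after xor eax, 6: eax=17^6=23
after xor eax, 20: eax=23^20=3
after add ecx, 1: ecx=9+1=10
cmp ecx, 11  (cmp 10,11)
jl L1: taken
after add eax, 15: eax=3+15=18
after xor eax, 6: eax=18^6=20
after xor eax, 20: eax=20^20=0
after add ecx, 1: ecx=10+1=11
cmp ecx, 11  (cmp 11,11)
jl L1: not taken
after add ebx, 13: ebx=11+13=24
halt.
Total executed instructions: 47.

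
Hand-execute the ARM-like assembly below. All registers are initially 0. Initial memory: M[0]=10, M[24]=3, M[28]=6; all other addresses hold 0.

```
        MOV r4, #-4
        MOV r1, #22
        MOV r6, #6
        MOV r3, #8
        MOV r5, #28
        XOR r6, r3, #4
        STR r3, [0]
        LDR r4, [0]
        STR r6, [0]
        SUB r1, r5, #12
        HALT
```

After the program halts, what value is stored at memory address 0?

12

MOV r4, #-4 → r4=-4
MOV r1, #22 → r1=22
MOV r6, #6 → r6=6
MOV r3, #8 → r3=8
MOV r5, #28 → r5=28
XOR r6, r3, #4 → r6=8^4=12
STR r3, [0] → M[0]=8
LDR r4, [0] → r4=M[0]=8
STR r6, [0] → M[0]=12
SUB r1, r5, #12 → r1=28-12=16
halt.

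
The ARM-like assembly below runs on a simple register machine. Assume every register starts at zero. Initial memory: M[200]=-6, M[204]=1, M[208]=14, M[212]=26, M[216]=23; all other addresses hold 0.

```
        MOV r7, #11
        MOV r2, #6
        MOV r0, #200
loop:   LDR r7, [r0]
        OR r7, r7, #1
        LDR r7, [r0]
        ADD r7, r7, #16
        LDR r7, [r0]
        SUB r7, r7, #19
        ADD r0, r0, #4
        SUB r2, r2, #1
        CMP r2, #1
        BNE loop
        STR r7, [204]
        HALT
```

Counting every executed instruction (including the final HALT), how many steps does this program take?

55

MOV r7, #11 → r7=11
MOV r2, #6 → r2=6
MOV r0, #200 → r0=200
LDR r7, [r0] → r7=M[200]=-6
OR r7, r7, #1 → r7=(-6)|1=-5
LDR r7, [r0] → r7=M[200]=-6
ADD r7, r7, #16 → r7=(-6)+16=10
LDR r7, [r0] → r7=M[200]=-6
SUB r7, r7, #19 → r7=(-6)-19=-25
ADD r0, r0, #4 → r0=200+4=204
SUB r2, r2, #1 → r2=6-1=5
CMP r2, #1  (cmp 5,1)
BNE loop: taken
LDR r7, [r0] → r7=M[204]=1
OR r7, r7, #1 → r7=1|1=1
LDR r7, [r0] → r7=M[204]=1
ADD r7, r7, #16 → r7=1+16=17
LDR r7, [r0] → r7=M[204]=1
SUB r7, r7, #19 → r7=1-19=-18
ADD r0, r0, #4 → r0=204+4=208
SUB r2, r2, #1 → r2=5-1=4
CMP r2, #1  (cmp 4,1)
BNE loop: taken
LDR r7, [r0] → r7=M[208]=14
OR r7, r7, #1 → r7=14|1=15
LDR r7, [r0] → r7=M[208]=14
ADD r7, r7, #16 → r7=14+16=30
LDR r7, [r0] → r7=M[208]=14
SUB r7, r7, #19 → r7=14-19=-5
ADD r0, r0, #4 → r0=208+4=212
SUB r2, r2, #1 → r2=4-1=3
CMP r2, #1  (cmp 3,1)
BNE loop: taken
LDR r7, [r0] → r7=M[212]=26
OR r7, r7, #1 → r7=26|1=27
LDR r7, [r0] → r7=M[212]=26
ADD r7, r7, #16 → r7=26+16=42
LDR r7, [r0] → r7=M[212]=26
SUB r7, r7, #19 → r7=26-19=7
ADD r0, r0, #4 → r0=212+4=216
SUB r2, r2, #1 → r2=3-1=2
CMP r2, #1  (cmp 2,1)
BNE loop: taken
LDR r7, [r0] → r7=M[216]=23
OR r7, r7, #1 → r7=23|1=23
LDR r7, [r0] → r7=M[216]=23
ADD r7, r7, #16 → r7=23+16=39
LDR r7, [r0] → r7=M[216]=23
SUB r7, r7, #19 → r7=23-19=4
ADD r0, r0, #4 → r0=216+4=220
SUB r2, r2, #1 → r2=2-1=1
CMP r2, #1  (cmp 1,1)
BNE loop: not taken
STR r7, [204] → M[204]=4
halt.
Total executed instructions: 55.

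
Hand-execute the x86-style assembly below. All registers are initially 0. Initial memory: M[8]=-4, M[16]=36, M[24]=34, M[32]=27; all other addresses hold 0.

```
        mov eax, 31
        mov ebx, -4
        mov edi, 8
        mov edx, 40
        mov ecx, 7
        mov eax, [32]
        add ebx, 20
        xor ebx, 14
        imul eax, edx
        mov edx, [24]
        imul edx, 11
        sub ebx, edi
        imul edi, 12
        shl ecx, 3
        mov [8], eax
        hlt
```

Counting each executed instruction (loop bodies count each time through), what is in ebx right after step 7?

mov eax, 31 → eax=31
mov ebx, -4 → ebx=-4
mov edi, 8 → edi=8
mov edx, 40 → edx=40
mov ecx, 7 → ecx=7
mov eax, [32] → eax=M[32]=27
add ebx, 20 → ebx=(-4)+20=16
After step 7: ebx = 16.

16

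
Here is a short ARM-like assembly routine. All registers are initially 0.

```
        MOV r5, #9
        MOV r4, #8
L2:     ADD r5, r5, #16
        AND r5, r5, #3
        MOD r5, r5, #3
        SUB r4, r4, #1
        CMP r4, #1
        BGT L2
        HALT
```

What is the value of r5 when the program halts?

1

after MOV r5, #9: r5=9
after MOV r4, #8: r4=8
after ADD r5, r5, #16: r5=9+16=25
after AND r5, r5, #3: r5=25&3=1
after MOD r5, r5, #3: r5=1%3=1
after SUB r4, r4, #1: r4=8-1=7
CMP r4, #1  (cmp 7,1)
BGT L2: taken
after ADD r5, r5, #16: r5=1+16=17
after AND r5, r5, #3: r5=17&3=1
after MOD r5, r5, #3: r5=1%3=1
after SUB r4, r4, #1: r4=7-1=6
CMP r4, #1  (cmp 6,1)
BGT L2: taken
after ADD r5, r5, #16: r5=1+16=17
after AND r5, r5, #3: r5=17&3=1
after MOD r5, r5, #3: r5=1%3=1
after SUB r4, r4, #1: r4=6-1=5
CMP r4, #1  (cmp 5,1)
BGT L2: taken
after ADD r5, r5, #16: r5=1+16=17
after AND r5, r5, #3: r5=17&3=1
after MOD r5, r5, #3: r5=1%3=1
after SUB r4, r4, #1: r4=5-1=4
CMP r4, #1  (cmp 4,1)
BGT L2: taken
after ADD r5, r5, #16: r5=1+16=17
after AND r5, r5, #3: r5=17&3=1
after MOD r5, r5, #3: r5=1%3=1
after SUB r4, r4, #1: r4=4-1=3
CMP r4, #1  (cmp 3,1)
BGT L2: taken
after ADD r5, r5, #16: r5=1+16=17
after AND r5, r5, #3: r5=17&3=1
after MOD r5, r5, #3: r5=1%3=1
after SUB r4, r4, #1: r4=3-1=2
CMP r4, #1  (cmp 2,1)
BGT L2: taken
after ADD r5, r5, #16: r5=1+16=17
after AND r5, r5, #3: r5=17&3=1
after MOD r5, r5, #3: r5=1%3=1
after SUB r4, r4, #1: r4=2-1=1
CMP r4, #1  (cmp 1,1)
BGT L2: not taken
halt.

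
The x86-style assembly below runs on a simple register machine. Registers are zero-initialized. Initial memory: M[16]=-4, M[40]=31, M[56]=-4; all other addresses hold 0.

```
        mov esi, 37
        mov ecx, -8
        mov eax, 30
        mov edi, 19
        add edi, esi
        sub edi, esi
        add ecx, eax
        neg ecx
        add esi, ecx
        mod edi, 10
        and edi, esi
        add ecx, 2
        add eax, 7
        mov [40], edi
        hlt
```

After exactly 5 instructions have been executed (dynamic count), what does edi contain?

esi=37
ecx=-8
eax=30
edi=19
edi=19+37=56
After step 5: edi = 56.

56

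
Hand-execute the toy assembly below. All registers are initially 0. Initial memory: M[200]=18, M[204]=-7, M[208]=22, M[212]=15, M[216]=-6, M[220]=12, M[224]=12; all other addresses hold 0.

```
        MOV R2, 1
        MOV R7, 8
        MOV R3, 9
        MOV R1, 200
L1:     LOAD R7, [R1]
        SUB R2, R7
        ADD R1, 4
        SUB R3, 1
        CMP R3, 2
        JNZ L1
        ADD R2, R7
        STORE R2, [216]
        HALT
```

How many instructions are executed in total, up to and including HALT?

49

MOV R2, 1 → R2=1
MOV R7, 8 → R7=8
MOV R3, 9 → R3=9
MOV R1, 200 → R1=200
LOAD R7, [R1] → R7=M[200]=18
SUB R2, R7 → R2=1-18=-17
ADD R1, 4 → R1=200+4=204
SUB R3, 1 → R3=9-1=8
CMP R3, 2  (cmp 8,2)
JNZ L1: taken
LOAD R7, [R1] → R7=M[204]=-7
SUB R2, R7 → R2=(-17)-(-7)=-10
ADD R1, 4 → R1=204+4=208
SUB R3, 1 → R3=8-1=7
CMP R3, 2  (cmp 7,2)
JNZ L1: taken
LOAD R7, [R1] → R7=M[208]=22
SUB R2, R7 → R2=(-10)-22=-32
ADD R1, 4 → R1=208+4=212
SUB R3, 1 → R3=7-1=6
CMP R3, 2  (cmp 6,2)
JNZ L1: taken
LOAD R7, [R1] → R7=M[212]=15
SUB R2, R7 → R2=(-32)-15=-47
ADD R1, 4 → R1=212+4=216
SUB R3, 1 → R3=6-1=5
CMP R3, 2  (cmp 5,2)
JNZ L1: taken
LOAD R7, [R1] → R7=M[216]=-6
SUB R2, R7 → R2=(-47)-(-6)=-41
ADD R1, 4 → R1=216+4=220
SUB R3, 1 → R3=5-1=4
CMP R3, 2  (cmp 4,2)
JNZ L1: taken
LOAD R7, [R1] → R7=M[220]=12
SUB R2, R7 → R2=(-41)-12=-53
ADD R1, 4 → R1=220+4=224
SUB R3, 1 → R3=4-1=3
CMP R3, 2  (cmp 3,2)
JNZ L1: taken
LOAD R7, [R1] → R7=M[224]=12
SUB R2, R7 → R2=(-53)-12=-65
ADD R1, 4 → R1=224+4=228
SUB R3, 1 → R3=3-1=2
CMP R3, 2  (cmp 2,2)
JNZ L1: not taken
ADD R2, R7 → R2=(-65)+12=-53
STORE R2, [216] → M[216]=-53
halt.
Total executed instructions: 49.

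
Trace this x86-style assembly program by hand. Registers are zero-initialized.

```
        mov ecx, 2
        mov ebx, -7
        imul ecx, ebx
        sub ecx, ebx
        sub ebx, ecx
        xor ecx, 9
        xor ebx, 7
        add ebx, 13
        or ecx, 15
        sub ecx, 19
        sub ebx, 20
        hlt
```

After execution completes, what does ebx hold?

mov ecx, 2 → ecx=2
mov ebx, -7 → ebx=-7
imul ecx, ebx → ecx=2*(-7)=-14
sub ecx, ebx → ecx=(-14)-(-7)=-7
sub ebx, ecx → ebx=(-7)-(-7)=0
xor ecx, 9 → ecx=(-7)^9=-16
xor ebx, 7 → ebx=0^7=7
add ebx, 13 → ebx=7+13=20
or ecx, 15 → ecx=(-16)|15=-1
sub ecx, 19 → ecx=(-1)-19=-20
sub ebx, 20 → ebx=20-20=0
halt.

0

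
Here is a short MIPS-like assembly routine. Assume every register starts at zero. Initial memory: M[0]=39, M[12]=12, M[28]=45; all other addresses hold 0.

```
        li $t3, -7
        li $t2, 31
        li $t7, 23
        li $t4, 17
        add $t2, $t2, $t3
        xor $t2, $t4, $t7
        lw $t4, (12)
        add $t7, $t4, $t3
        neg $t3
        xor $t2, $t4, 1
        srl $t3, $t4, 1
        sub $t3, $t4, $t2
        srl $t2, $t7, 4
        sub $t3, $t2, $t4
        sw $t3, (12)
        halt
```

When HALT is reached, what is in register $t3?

-12

$t3=-7
$t2=31
$t7=23
$t4=17
$t2=31+(-7)=24
$t2=17^23=6
$t4=M[12]=12
$t7=12+(-7)=5
$t3=-(-7)=7
$t2=12^1=13
$t3=12>>1=6
$t3=12-13=-1
$t2=5>>4=0
$t3=0-12=-12
sw $t3, (12) → M[12]=-12
halt.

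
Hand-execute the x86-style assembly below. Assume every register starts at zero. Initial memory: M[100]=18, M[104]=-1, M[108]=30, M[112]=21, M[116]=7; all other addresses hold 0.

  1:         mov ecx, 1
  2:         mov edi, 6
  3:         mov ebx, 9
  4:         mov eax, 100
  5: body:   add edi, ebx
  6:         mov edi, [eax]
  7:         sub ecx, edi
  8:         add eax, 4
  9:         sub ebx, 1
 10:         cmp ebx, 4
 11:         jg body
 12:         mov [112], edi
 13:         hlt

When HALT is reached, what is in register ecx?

-74

after mov ecx, 1: ecx=1
after mov edi, 6: edi=6
after mov ebx, 9: ebx=9
after mov eax, 100: eax=100
after add edi, ebx: edi=6+9=15
after mov edi, [eax]: edi=M[100]=18
after sub ecx, edi: ecx=1-18=-17
after add eax, 4: eax=100+4=104
after sub ebx, 1: ebx=9-1=8
cmp ebx, 4  (cmp 8,4)
jg body: taken
after add edi, ebx: edi=18+8=26
after mov edi, [eax]: edi=M[104]=-1
after sub ecx, edi: ecx=(-17)-(-1)=-16
after add eax, 4: eax=104+4=108
after sub ebx, 1: ebx=8-1=7
cmp ebx, 4  (cmp 7,4)
jg body: taken
after add edi, ebx: edi=(-1)+7=6
after mov edi, [eax]: edi=M[108]=30
after sub ecx, edi: ecx=(-16)-30=-46
after add eax, 4: eax=108+4=112
after sub ebx, 1: ebx=7-1=6
cmp ebx, 4  (cmp 6,4)
jg body: taken
after add edi, ebx: edi=30+6=36
after mov edi, [eax]: edi=M[112]=21
after sub ecx, edi: ecx=(-46)-21=-67
after add eax, 4: eax=112+4=116
after sub ebx, 1: ebx=6-1=5
cmp ebx, 4  (cmp 5,4)
jg body: taken
after add edi, ebx: edi=21+5=26
after mov edi, [eax]: edi=M[116]=7
after sub ecx, edi: ecx=(-67)-7=-74
after add eax, 4: eax=116+4=120
after sub ebx, 1: ebx=5-1=4
cmp ebx, 4  (cmp 4,4)
jg body: not taken
mov [112], edi → M[112]=7
halt.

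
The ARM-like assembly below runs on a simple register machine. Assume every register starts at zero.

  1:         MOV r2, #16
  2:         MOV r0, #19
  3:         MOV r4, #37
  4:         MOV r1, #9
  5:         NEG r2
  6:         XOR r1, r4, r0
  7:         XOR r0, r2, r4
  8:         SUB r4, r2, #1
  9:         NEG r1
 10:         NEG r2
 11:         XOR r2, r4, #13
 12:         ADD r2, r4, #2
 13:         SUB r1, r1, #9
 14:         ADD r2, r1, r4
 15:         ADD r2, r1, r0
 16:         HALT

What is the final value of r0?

after MOV r2, #16: r2=16
after MOV r0, #19: r0=19
after MOV r4, #37: r4=37
after MOV r1, #9: r1=9
after NEG r2: r2=-(16)=-16
after XOR r1, r4, r0: r1=37^19=54
after XOR r0, r2, r4: r0=(-16)^37=-43
after SUB r4, r2, #1: r4=(-16)-1=-17
after NEG r1: r1=-(54)=-54
after NEG r2: r2=-(-16)=16
after XOR r2, r4, #13: r2=(-17)^13=-30
after ADD r2, r4, #2: r2=(-17)+2=-15
after SUB r1, r1, #9: r1=(-54)-9=-63
after ADD r2, r1, r4: r2=(-63)+(-17)=-80
after ADD r2, r1, r0: r2=(-63)+(-43)=-106
halt.

-43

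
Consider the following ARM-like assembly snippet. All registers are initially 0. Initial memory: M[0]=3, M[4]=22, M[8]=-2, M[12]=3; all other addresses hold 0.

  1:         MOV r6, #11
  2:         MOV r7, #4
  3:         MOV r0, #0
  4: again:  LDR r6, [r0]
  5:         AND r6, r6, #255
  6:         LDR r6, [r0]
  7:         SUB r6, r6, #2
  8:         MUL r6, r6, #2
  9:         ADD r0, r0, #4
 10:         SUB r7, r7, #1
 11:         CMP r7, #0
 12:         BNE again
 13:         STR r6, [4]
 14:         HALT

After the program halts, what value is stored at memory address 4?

2

after MOV r6, #11: r6=11
after MOV r7, #4: r7=4
after MOV r0, #0: r0=0
after LDR r6, [r0]: r6=M[0]=3
after AND r6, r6, #255: r6=3&255=3
after LDR r6, [r0]: r6=M[0]=3
after SUB r6, r6, #2: r6=3-2=1
after MUL r6, r6, #2: r6=1*2=2
after ADD r0, r0, #4: r0=0+4=4
after SUB r7, r7, #1: r7=4-1=3
CMP r7, #0  (cmp 3,0)
BNE again: taken
after LDR r6, [r0]: r6=M[4]=22
after AND r6, r6, #255: r6=22&255=22
after LDR r6, [r0]: r6=M[4]=22
after SUB r6, r6, #2: r6=22-2=20
after MUL r6, r6, #2: r6=20*2=40
after ADD r0, r0, #4: r0=4+4=8
after SUB r7, r7, #1: r7=3-1=2
CMP r7, #0  (cmp 2,0)
BNE again: taken
after LDR r6, [r0]: r6=M[8]=-2
after AND r6, r6, #255: r6=(-2)&255=254
after LDR r6, [r0]: r6=M[8]=-2
after SUB r6, r6, #2: r6=(-2)-2=-4
after MUL r6, r6, #2: r6=(-4)*2=-8
after ADD r0, r0, #4: r0=8+4=12
after SUB r7, r7, #1: r7=2-1=1
CMP r7, #0  (cmp 1,0)
BNE again: taken
after LDR r6, [r0]: r6=M[12]=3
after AND r6, r6, #255: r6=3&255=3
after LDR r6, [r0]: r6=M[12]=3
after SUB r6, r6, #2: r6=3-2=1
after MUL r6, r6, #2: r6=1*2=2
after ADD r0, r0, #4: r0=12+4=16
after SUB r7, r7, #1: r7=1-1=0
CMP r7, #0  (cmp 0,0)
BNE again: not taken
STR r6, [4] → M[4]=2
halt.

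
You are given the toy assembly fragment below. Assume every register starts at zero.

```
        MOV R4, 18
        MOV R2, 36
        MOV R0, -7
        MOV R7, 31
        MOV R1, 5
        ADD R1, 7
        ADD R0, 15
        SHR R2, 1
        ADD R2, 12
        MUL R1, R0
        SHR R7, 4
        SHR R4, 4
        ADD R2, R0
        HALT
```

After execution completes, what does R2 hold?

after MOV R4, 18: R4=18
after MOV R2, 36: R2=36
after MOV R0, -7: R0=-7
after MOV R7, 31: R7=31
after MOV R1, 5: R1=5
after ADD R1, 7: R1=5+7=12
after ADD R0, 15: R0=(-7)+15=8
after SHR R2, 1: R2=36>>1=18
after ADD R2, 12: R2=18+12=30
after MUL R1, R0: R1=12*8=96
after SHR R7, 4: R7=31>>4=1
after SHR R4, 4: R4=18>>4=1
after ADD R2, R0: R2=30+8=38
halt.

38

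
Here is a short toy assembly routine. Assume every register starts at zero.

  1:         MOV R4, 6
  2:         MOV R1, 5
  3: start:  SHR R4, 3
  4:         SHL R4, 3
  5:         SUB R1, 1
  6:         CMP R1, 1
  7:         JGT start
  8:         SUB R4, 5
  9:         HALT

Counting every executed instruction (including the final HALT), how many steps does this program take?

after MOV R4, 6: R4=6
after MOV R1, 5: R1=5
after SHR R4, 3: R4=6>>3=0
after SHL R4, 3: R4=0<<3=0
after SUB R1, 1: R1=5-1=4
CMP R1, 1  (cmp 4,1)
JGT start: taken
after SHR R4, 3: R4=0>>3=0
after SHL R4, 3: R4=0<<3=0
after SUB R1, 1: R1=4-1=3
CMP R1, 1  (cmp 3,1)
JGT start: taken
after SHR R4, 3: R4=0>>3=0
after SHL R4, 3: R4=0<<3=0
after SUB R1, 1: R1=3-1=2
CMP R1, 1  (cmp 2,1)
JGT start: taken
after SHR R4, 3: R4=0>>3=0
after SHL R4, 3: R4=0<<3=0
after SUB R1, 1: R1=2-1=1
CMP R1, 1  (cmp 1,1)
JGT start: not taken
after SUB R4, 5: R4=0-5=-5
halt.
Total executed instructions: 24.

24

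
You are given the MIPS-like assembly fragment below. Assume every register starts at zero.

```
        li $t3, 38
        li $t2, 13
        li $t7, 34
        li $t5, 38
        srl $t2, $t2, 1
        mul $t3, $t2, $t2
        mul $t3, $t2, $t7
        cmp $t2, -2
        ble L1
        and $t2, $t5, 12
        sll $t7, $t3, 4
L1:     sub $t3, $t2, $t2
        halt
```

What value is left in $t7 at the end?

3264

$t3=38
$t2=13
$t7=34
$t5=38
$t2=13>>1=6
$t3=6*6=36
$t3=6*34=204
cmp $t2, -2  (cmp 6,-2)
ble L1: not taken
$t2=38&12=4
$t7=204<<4=3264
$t3=4-4=0
halt.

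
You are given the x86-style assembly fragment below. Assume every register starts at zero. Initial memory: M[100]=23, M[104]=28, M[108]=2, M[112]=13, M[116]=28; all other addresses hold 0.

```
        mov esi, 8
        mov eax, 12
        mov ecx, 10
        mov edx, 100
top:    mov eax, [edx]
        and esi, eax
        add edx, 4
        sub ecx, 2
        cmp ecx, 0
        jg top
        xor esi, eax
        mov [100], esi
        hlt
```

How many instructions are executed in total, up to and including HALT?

37

esi=8
eax=12
ecx=10
edx=100
eax=M[100]=23
esi=8&23=0
edx=100+4=104
ecx=10-2=8
cmp ecx, 0  (cmp 8,0)
jg top: taken
eax=M[104]=28
esi=0&28=0
edx=104+4=108
ecx=8-2=6
cmp ecx, 0  (cmp 6,0)
jg top: taken
eax=M[108]=2
esi=0&2=0
edx=108+4=112
ecx=6-2=4
cmp ecx, 0  (cmp 4,0)
jg top: taken
eax=M[112]=13
esi=0&13=0
edx=112+4=116
ecx=4-2=2
cmp ecx, 0  (cmp 2,0)
jg top: taken
eax=M[116]=28
esi=0&28=0
edx=116+4=120
ecx=2-2=0
cmp ecx, 0  (cmp 0,0)
jg top: not taken
esi=0^28=28
mov [100], esi → M[100]=28
halt.
Total executed instructions: 37.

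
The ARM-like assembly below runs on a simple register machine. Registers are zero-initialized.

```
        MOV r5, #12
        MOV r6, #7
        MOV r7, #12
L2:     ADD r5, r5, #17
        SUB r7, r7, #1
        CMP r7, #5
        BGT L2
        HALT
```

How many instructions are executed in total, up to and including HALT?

MOV r5, #12 → r5=12
MOV r6, #7 → r6=7
MOV r7, #12 → r7=12
ADD r5, r5, #17 → r5=12+17=29
SUB r7, r7, #1 → r7=12-1=11
CMP r7, #5  (cmp 11,5)
BGT L2: taken
ADD r5, r5, #17 → r5=29+17=46
SUB r7, r7, #1 → r7=11-1=10
CMP r7, #5  (cmp 10,5)
BGT L2: taken
ADD r5, r5, #17 → r5=46+17=63
SUB r7, r7, #1 → r7=10-1=9
CMP r7, #5  (cmp 9,5)
BGT L2: taken
ADD r5, r5, #17 → r5=63+17=80
SUB r7, r7, #1 → r7=9-1=8
CMP r7, #5  (cmp 8,5)
BGT L2: taken
ADD r5, r5, #17 → r5=80+17=97
SUB r7, r7, #1 → r7=8-1=7
CMP r7, #5  (cmp 7,5)
BGT L2: taken
ADD r5, r5, #17 → r5=97+17=114
SUB r7, r7, #1 → r7=7-1=6
CMP r7, #5  (cmp 6,5)
BGT L2: taken
ADD r5, r5, #17 → r5=114+17=131
SUB r7, r7, #1 → r7=6-1=5
CMP r7, #5  (cmp 5,5)
BGT L2: not taken
halt.
Total executed instructions: 32.

32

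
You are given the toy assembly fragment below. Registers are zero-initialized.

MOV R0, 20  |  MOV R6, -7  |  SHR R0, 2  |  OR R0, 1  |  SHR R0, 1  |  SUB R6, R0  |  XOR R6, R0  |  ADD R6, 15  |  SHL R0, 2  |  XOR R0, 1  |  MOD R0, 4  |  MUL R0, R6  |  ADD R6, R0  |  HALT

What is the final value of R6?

8

R0=20
R6=-7
R0=20>>2=5
R0=5|1=5
R0=5>>1=2
R6=(-7)-2=-9
R6=(-9)^2=-11
R6=(-11)+15=4
R0=2<<2=8
R0=8^1=9
R0=9%4=1
R0=1*4=4
R6=4+4=8
halt.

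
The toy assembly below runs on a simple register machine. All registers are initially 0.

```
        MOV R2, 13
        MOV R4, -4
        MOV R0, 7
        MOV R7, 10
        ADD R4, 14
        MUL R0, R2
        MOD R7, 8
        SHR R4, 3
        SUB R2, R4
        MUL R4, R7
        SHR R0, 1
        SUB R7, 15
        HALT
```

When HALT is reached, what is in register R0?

R2=13
R4=-4
R0=7
R7=10
R4=(-4)+14=10
R0=7*13=91
R7=10%8=2
R4=10>>3=1
R2=13-1=12
R4=1*2=2
R0=91>>1=45
R7=2-15=-13
halt.

45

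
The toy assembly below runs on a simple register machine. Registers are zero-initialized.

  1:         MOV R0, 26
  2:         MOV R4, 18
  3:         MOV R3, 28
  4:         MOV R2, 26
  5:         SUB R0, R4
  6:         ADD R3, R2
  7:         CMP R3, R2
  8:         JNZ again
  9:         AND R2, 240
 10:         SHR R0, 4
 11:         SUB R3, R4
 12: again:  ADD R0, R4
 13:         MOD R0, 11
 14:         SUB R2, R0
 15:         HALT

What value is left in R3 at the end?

after MOV R0, 26: R0=26
after MOV R4, 18: R4=18
after MOV R3, 28: R3=28
after MOV R2, 26: R2=26
after SUB R0, R4: R0=26-18=8
after ADD R3, R2: R3=28+26=54
CMP R3, R2  (cmp 54,26)
JNZ again: taken
after ADD R0, R4: R0=8+18=26
after MOD R0, 11: R0=26%11=4
after SUB R2, R0: R2=26-4=22
halt.

54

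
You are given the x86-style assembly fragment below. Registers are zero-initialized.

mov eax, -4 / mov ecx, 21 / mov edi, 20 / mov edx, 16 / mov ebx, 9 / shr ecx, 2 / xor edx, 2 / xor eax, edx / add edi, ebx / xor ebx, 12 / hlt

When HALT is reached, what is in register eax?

-18

after mov eax, -4: eax=-4
after mov ecx, 21: ecx=21
after mov edi, 20: edi=20
after mov edx, 16: edx=16
after mov ebx, 9: ebx=9
after shr ecx, 2: ecx=21>>2=5
after xor edx, 2: edx=16^2=18
after xor eax, edx: eax=(-4)^18=-18
after add edi, ebx: edi=20+9=29
after xor ebx, 12: ebx=9^12=5
halt.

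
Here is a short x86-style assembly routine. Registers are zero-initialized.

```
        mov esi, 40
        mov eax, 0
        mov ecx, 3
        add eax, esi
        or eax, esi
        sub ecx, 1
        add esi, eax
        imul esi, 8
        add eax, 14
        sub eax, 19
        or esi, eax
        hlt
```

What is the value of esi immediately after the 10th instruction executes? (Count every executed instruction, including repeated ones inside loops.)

640

mov esi, 40 → esi=40
mov eax, 0 → eax=0
mov ecx, 3 → ecx=3
add eax, esi → eax=0+40=40
or eax, esi → eax=40|40=40
sub ecx, 1 → ecx=3-1=2
add esi, eax → esi=40+40=80
imul esi, 8 → esi=80*8=640
add eax, 14 → eax=40+14=54
sub eax, 19 → eax=54-19=35
After step 10: esi = 640.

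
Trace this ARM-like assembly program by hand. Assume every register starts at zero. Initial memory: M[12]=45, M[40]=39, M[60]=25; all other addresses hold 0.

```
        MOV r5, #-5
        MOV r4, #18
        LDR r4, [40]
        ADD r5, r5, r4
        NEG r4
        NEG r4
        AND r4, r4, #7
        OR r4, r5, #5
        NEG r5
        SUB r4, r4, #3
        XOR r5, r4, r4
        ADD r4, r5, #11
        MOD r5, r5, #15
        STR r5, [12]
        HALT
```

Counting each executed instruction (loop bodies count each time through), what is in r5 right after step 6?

after MOV r5, #-5: r5=-5
after MOV r4, #18: r4=18
after LDR r4, [40]: r4=M[40]=39
after ADD r5, r5, r4: r5=(-5)+39=34
after NEG r4: r4=-(39)=-39
after NEG r4: r4=-(-39)=39
After step 6: r5 = 34.

34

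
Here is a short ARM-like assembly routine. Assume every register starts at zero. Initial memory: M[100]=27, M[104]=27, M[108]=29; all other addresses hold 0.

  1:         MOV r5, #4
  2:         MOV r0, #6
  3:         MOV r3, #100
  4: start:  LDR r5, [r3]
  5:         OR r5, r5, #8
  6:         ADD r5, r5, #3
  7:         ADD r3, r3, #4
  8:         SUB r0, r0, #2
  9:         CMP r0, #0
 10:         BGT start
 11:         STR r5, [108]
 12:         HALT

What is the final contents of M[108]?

MOV r5, #4 → r5=4
MOV r0, #6 → r0=6
MOV r3, #100 → r3=100
LDR r5, [r3] → r5=M[100]=27
OR r5, r5, #8 → r5=27|8=27
ADD r5, r5, #3 → r5=27+3=30
ADD r3, r3, #4 → r3=100+4=104
SUB r0, r0, #2 → r0=6-2=4
CMP r0, #0  (cmp 4,0)
BGT start: taken
LDR r5, [r3] → r5=M[104]=27
OR r5, r5, #8 → r5=27|8=27
ADD r5, r5, #3 → r5=27+3=30
ADD r3, r3, #4 → r3=104+4=108
SUB r0, r0, #2 → r0=4-2=2
CMP r0, #0  (cmp 2,0)
BGT start: taken
LDR r5, [r3] → r5=M[108]=29
OR r5, r5, #8 → r5=29|8=29
ADD r5, r5, #3 → r5=29+3=32
ADD r3, r3, #4 → r3=108+4=112
SUB r0, r0, #2 → r0=2-2=0
CMP r0, #0  (cmp 0,0)
BGT start: not taken
STR r5, [108] → M[108]=32
halt.

32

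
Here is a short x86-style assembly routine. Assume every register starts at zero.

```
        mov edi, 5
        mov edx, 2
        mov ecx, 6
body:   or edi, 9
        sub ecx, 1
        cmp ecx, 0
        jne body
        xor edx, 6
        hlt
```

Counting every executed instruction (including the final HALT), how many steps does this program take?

29

after mov edi, 5: edi=5
after mov edx, 2: edx=2
after mov ecx, 6: ecx=6
after or edi, 9: edi=5|9=13
after sub ecx, 1: ecx=6-1=5
cmp ecx, 0  (cmp 5,0)
jne body: taken
after or edi, 9: edi=13|9=13
after sub ecx, 1: ecx=5-1=4
cmp ecx, 0  (cmp 4,0)
jne body: taken
after or edi, 9: edi=13|9=13
after sub ecx, 1: ecx=4-1=3
cmp ecx, 0  (cmp 3,0)
jne body: taken
after or edi, 9: edi=13|9=13
after sub ecx, 1: ecx=3-1=2
cmp ecx, 0  (cmp 2,0)
jne body: taken
after or edi, 9: edi=13|9=13
after sub ecx, 1: ecx=2-1=1
cmp ecx, 0  (cmp 1,0)
jne body: taken
after or edi, 9: edi=13|9=13
after sub ecx, 1: ecx=1-1=0
cmp ecx, 0  (cmp 0,0)
jne body: not taken
after xor edx, 6: edx=2^6=4
halt.
Total executed instructions: 29.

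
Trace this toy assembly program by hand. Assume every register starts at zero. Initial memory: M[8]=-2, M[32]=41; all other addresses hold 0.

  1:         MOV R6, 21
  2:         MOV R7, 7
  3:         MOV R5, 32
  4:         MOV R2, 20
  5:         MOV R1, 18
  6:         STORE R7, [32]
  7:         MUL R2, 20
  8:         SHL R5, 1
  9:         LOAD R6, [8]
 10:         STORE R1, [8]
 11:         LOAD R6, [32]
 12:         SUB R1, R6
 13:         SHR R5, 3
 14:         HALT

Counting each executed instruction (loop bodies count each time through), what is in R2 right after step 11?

400

after MOV R6, 21: R6=21
after MOV R7, 7: R7=7
after MOV R5, 32: R5=32
after MOV R2, 20: R2=20
after MOV R1, 18: R1=18
STORE R7, [32] → M[32]=7
after MUL R2, 20: R2=20*20=400
after SHL R5, 1: R5=32<<1=64
after LOAD R6, [8]: R6=M[8]=-2
STORE R1, [8] → M[8]=18
after LOAD R6, [32]: R6=M[32]=7
After step 11: R2 = 400.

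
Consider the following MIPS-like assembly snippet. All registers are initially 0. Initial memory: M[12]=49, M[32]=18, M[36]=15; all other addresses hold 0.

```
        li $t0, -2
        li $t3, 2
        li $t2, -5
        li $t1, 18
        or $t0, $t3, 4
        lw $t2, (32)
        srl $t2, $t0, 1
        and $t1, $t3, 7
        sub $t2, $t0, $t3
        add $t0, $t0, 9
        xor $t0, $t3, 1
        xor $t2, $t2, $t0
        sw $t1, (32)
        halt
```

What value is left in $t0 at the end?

3

after li $t0, -2: $t0=-2
after li $t3, 2: $t3=2
after li $t2, -5: $t2=-5
after li $t1, 18: $t1=18
after or $t0, $t3, 4: $t0=2|4=6
after lw $t2, (32): $t2=M[32]=18
after srl $t2, $t0, 1: $t2=6>>1=3
after and $t1, $t3, 7: $t1=2&7=2
after sub $t2, $t0, $t3: $t2=6-2=4
after add $t0, $t0, 9: $t0=6+9=15
after xor $t0, $t3, 1: $t0=2^1=3
after xor $t2, $t2, $t0: $t2=4^3=7
sw $t1, (32) → M[32]=2
halt.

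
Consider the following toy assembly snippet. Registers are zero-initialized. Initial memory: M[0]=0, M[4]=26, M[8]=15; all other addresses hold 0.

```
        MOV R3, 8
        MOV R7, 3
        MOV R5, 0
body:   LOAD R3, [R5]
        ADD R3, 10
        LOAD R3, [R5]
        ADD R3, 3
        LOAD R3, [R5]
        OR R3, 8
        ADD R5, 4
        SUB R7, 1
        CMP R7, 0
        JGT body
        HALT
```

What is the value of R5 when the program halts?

12

R3=8
R7=3
R5=0
R3=M[0]=0
R3=0+10=10
R3=M[0]=0
R3=0+3=3
R3=M[0]=0
R3=0|8=8
R5=0+4=4
R7=3-1=2
CMP R7, 0  (cmp 2,0)
JGT body: taken
R3=M[4]=26
R3=26+10=36
R3=M[4]=26
R3=26+3=29
R3=M[4]=26
R3=26|8=26
R5=4+4=8
R7=2-1=1
CMP R7, 0  (cmp 1,0)
JGT body: taken
R3=M[8]=15
R3=15+10=25
R3=M[8]=15
R3=15+3=18
R3=M[8]=15
R3=15|8=15
R5=8+4=12
R7=1-1=0
CMP R7, 0  (cmp 0,0)
JGT body: not taken
halt.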